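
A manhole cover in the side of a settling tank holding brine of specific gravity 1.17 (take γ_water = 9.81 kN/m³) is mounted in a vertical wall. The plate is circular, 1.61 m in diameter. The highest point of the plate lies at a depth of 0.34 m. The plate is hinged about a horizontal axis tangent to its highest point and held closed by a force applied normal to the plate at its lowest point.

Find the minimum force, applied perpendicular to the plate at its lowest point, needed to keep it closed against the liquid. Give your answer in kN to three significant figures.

γ = 1.17 × 9.81 = 11.4777 kN/m³.
The centroid is at the centre, 0.805 m below the top of the plate, so the centroid depth is h_c = 0.34 + 0.805 = 1.145 m.
A = π(0.805)² = 2.03583 m².
Resultant F = γ·h_c·A = 11.4777 × 1.145 × 2.03583 = 26.7548 kN.
I_c = πr⁴/4 = π × 0.805⁴/4 = 0.329817 m⁴.
Centre of pressure: y_p = y_c + I_c/(y_c·A) = 1.145 + 0.329817/(1.145 × 2.03583) = 1.145 + 0.14149 = 1.28649 m along the plane.
The resultant acts 0.805 + 0.14149 = 0.94649 m (along the plate) below the hinge at the top edge, so the moment about the hinge is M = F × 0.94649 = 26.7548 × 0.94649 = 25.3232 kN·m.
A normal force at the bottom, 1.61 m from the hinge, must supply this moment: P = 25.3232/1.61 = 15.7287 kN.

P ≈ 15.7 kN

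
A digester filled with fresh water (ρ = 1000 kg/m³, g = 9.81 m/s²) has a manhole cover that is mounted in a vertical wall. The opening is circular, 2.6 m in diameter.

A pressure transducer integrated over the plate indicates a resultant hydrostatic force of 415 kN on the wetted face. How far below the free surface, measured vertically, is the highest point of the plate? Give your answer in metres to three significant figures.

γ = ρg = 1000 × 9.81 = 9810 N/m³ = 9.81 kN/m³.
A = π(1.3)² = 5.30929 m².
From F = γ·h_c·A, the centroid depth is h_c = 415/(9.81 × 5.30929) = 7.96788 m.
The centroid is at the centre, 1.3 m below the top of the plate, so the highest point sits at h_top = 7.96788 − 1.3 = 6.66788 m below the surface.

d_top ≈ 6.67 m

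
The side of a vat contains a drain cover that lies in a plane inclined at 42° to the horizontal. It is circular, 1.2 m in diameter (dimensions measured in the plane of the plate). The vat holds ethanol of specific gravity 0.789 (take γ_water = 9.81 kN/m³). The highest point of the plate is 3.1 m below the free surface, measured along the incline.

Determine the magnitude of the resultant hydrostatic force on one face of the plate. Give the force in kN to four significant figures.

F ≈ 21.67 kN

γ = 0.789 × 9.81 = 7.74009 kN/m³.
Let θ = 42° be the plate's angle to the horizontal; measure y along the incline from where the plane meets the free surface. Vertical depth h = y·sinθ with sinθ = 0.669131.
The centroid is at the centre, 0.6 m below the top of the plate, so y_c = 3.1 + 0.6 = 3.7 m and h_c = 3.7 × 0.669131 = 2.47578 m.
A = π(0.6)² = 1.13097 m².
Resultant F = γ·h_c·A = 7.74009 × 2.47578 × 1.13097 = 21.6725 kN.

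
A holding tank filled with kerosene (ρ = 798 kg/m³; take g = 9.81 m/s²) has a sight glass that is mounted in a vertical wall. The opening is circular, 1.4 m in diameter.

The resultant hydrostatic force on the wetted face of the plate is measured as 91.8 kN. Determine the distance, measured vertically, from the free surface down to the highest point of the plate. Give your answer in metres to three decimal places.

γ = ρg = 798 × 9.81 / 1000 = 7.82838 kN/m³.
A = π(0.7)² = 1.53938 m².
From F = γ·h_c·A, the centroid depth is h_c = 91.8/(7.82838 × 1.53938) = 7.61772 m.
The centroid is at the centre, 0.7 m below the top of the plate, so the highest point sits at h_top = 7.61772 − 0.7 = 6.91772 m below the surface.

d_top ≈ 6.918 m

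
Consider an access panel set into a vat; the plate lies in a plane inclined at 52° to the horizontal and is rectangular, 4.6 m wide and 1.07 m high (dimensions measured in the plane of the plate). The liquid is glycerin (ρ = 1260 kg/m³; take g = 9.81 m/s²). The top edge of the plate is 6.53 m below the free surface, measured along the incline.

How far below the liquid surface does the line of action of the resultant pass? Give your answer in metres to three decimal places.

h_p = 5.578 m

γ = ρg = 1260 × 9.81 / 1000 = 12.3606 kN/m³.
Let θ = 52° be the plate's angle to the horizontal; measure y along the incline from where the plane meets the free surface. Vertical depth h = y·sinθ with sinθ = 0.788011.
The centroid lies 1.07/2 = 0.535 m below the top edge, so y_c = 6.53 + 0.535 = 7.065 m and h_c = 7.065 × 0.788011 = 5.5673 m.
A = 4.6 × 1.07 = 4.922 m².
Resultant F = γ·h_c·A = 12.3606 × 5.5673 × 4.922 = 338.708 kN.
I_c = b·h³/12 = 4.6 × 1.07³/12 = 0.4696 m⁴.
Centre of pressure: y_p = y_c + I_c/(y_c·A) = 7.065 + 0.4696/(7.065 × 4.922) = 7.065 + 0.0135044 = 7.0785 m along the plane.
Vertically, h_p = y_p·sinθ = 7.0785 × 0.788011 = 5.57794 m.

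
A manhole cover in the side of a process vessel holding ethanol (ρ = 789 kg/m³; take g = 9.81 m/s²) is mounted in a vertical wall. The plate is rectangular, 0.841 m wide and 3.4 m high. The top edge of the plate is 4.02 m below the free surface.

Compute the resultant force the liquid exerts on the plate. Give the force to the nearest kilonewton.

F ≈ 127 kN

γ = ρg = 789 × 9.81 / 1000 = 7.74009 kN/m³.
The centroid lies 3.4/2 = 1.7 m below the top edge, so the centroid depth is h_c = 4.02 + 1.7 = 5.72 m.
A = 0.841 × 3.4 = 2.8594 m².
Resultant F = γ·h_c·A = 7.74009 × 5.72 × 2.8594 = 126.595 kN.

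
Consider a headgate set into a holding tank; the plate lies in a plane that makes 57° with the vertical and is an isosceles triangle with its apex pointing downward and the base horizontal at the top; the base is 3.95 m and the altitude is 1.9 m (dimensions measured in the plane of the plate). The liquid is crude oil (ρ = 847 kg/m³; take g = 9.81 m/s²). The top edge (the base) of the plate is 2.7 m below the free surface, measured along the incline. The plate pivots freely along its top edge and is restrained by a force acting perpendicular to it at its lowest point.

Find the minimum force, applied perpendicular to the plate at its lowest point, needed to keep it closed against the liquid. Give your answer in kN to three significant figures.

γ = ρg = 847 × 9.81 / 1000 = 8.30907 kN/m³.
The plate makes 57° with the vertical, i.e. θ = 90° − 57° = 33° to the horizontal. Measuring y along the incline from the free-surface line, vertical depth h = y·sinθ with sinθ = 0.544639.
With the apex down, the centroid sits h/3 = 1.9/3 = 0.633333 m below the base (the top edge), so y_c = 2.7 + 0.633333 = 3.33333 m and h_c = 3.33333 × 0.544639 = 1.81546 m.
A = ½ × 3.95 × 1.9 = 3.7525 m².
Resultant F = γ·h_c·A = 8.30907 × 1.81546 × 3.7525 = 56.6057 kN.
I_c = b·h³/36 = 3.95 × 1.9³/36 = 0.752585 m⁴.
Centre of pressure: y_p = y_c + I_c/(y_c·A) = 3.33333 + 0.752585/(3.33333 × 3.7525) = 3.33333 + 0.0601667 = 3.3935 m along the plane.
The resultant acts 0.633333 + 0.0601667 = 0.6935 m (along the plate) below the hinge at the top edge, so the moment about the hinge is M = F × 0.6935 = 56.6057 × 0.6935 = 39.2561 kN·m.
A normal force at the bottom, 1.9 m from the hinge, must supply this moment: P = 39.2561/1.9 = 20.6611 kN.

P ≈ 20.7 kN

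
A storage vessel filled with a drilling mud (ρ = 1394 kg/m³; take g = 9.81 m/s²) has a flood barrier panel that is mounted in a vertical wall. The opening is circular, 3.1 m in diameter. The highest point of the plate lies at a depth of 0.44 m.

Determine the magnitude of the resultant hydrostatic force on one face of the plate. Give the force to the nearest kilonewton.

F ≈ 205 kN

γ = ρg = 1394 × 9.81 / 1000 = 13.67514 kN/m³.
The centroid is at the centre, 1.55 m below the top of the plate, so the centroid depth is h_c = 0.44 + 1.55 = 1.99 m.
A = π(1.55)² = 7.54768 m².
Resultant F = γ·h_c·A = 13.67514 × 1.99 × 7.54768 = 205.399 kN.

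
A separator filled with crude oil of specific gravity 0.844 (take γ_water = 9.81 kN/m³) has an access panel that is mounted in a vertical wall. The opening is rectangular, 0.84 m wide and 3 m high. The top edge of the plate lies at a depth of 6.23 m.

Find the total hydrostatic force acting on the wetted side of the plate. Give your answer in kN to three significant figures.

γ = 0.844 × 9.81 = 8.27964 kN/m³.
The centroid lies 3/2 = 1.5 m below the top edge, so the centroid depth is h_c = 6.23 + 1.5 = 7.73 m.
A = 0.84 × 3 = 2.52 m².
Resultant F = γ·h_c·A = 8.27964 × 7.73 × 2.52 = 161.284 kN.

F ≈ 161 kN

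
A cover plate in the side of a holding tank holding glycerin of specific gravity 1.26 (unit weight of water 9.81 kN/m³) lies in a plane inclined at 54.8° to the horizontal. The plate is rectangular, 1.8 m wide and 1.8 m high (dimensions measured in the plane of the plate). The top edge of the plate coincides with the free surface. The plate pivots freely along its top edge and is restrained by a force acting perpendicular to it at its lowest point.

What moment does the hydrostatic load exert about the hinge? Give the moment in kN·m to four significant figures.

M ≈ 35.34 kN·m

γ = 1.26 × 9.81 = 12.3606 kN/m³.
Let θ = 54.8° be the plate's angle to the horizontal; measure y along the incline from where the plane meets the free surface. Vertical depth h = y·sinθ with sinθ = 0.817145.
The centroid lies 1.8/2 = 0.9 m below the top edge, so y_c = 0.9 m and h_c = 0.9 × 0.817145 = 0.73543 m.
A = 1.8 × 1.8 = 3.24 m².
Resultant F = γ·h_c·A = 12.3606 × 0.73543 × 3.24 = 29.4528 kN.
I_c = b·h³/12 = 1.8 × 1.8³/12 = 0.8748 m⁴.
Centre of pressure: y_p = y_c + I_c/(y_c·A) = 0.9 + 0.8748/(0.9 × 3.24) = 0.9 + 0.3 = 1.2 m along the plane.
The resultant acts 0.9 + 0.3 = 1.2 m (along the plate) below the hinge at the top edge, so the moment about the hinge is M = F × 1.2 = 29.4528 × 1.2 = 35.3434 kN·m.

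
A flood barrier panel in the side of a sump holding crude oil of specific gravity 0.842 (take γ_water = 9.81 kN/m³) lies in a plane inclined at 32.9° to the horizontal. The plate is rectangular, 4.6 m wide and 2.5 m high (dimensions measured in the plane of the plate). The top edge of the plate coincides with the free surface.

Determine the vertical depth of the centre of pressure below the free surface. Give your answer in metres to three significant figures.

γ = 0.842 × 9.81 = 8.26002 kN/m³.
Let θ = 32.9° be the plate's angle to the horizontal; measure y along the incline from where the plane meets the free surface. Vertical depth h = y·sinθ with sinθ = 0.543174.
The centroid lies 2.5/2 = 1.25 m below the top edge, so y_c = 1.25 m and h_c = 1.25 × 0.543174 = 0.678968 m.
A = 4.6 × 2.5 = 11.5 m².
Resultant F = γ·h_c·A = 8.26002 × 0.678968 × 11.5 = 64.4953 kN.
I_c = b·h³/12 = 4.6 × 2.5³/12 = 5.98958 m⁴.
Centre of pressure: y_p = y_c + I_c/(y_c·A) = 1.25 + 5.98958/(1.25 × 11.5) = 1.25 + 0.416666 = 1.66667 m along the plane.
Vertically, h_p = y_p·sinθ = 1.66667 × 0.543174 = 0.905292 m.

h_p = 0.905 m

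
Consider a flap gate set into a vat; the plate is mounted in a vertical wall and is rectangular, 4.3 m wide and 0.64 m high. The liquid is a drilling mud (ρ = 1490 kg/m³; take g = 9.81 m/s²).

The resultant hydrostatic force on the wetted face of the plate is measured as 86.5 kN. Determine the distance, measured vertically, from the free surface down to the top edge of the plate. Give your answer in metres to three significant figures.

d_top ≈ 1.83 m

γ = ρg = 1490 × 9.81 / 1000 = 14.6169 kN/m³.
A = 4.3 × 0.64 = 2.752 m².
From F = γ·h_c·A, the centroid depth is h_c = 86.5/(14.6169 × 2.752) = 2.15037 m.
The centroid lies 0.64/2 = 0.32 m below the top edge, so the top edge sits at h_top = 2.15037 − 0.32 = 1.83037 m below the surface.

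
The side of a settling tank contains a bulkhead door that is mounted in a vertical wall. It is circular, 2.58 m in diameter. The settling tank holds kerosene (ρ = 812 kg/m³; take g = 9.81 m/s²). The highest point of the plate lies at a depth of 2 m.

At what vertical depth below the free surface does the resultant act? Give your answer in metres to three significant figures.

γ = ρg = 812 × 9.81 / 1000 = 7.96572 kN/m³.
The centroid is at the centre, 1.29 m below the top of the plate, so the centroid depth is h_c = 2 + 1.29 = 3.29 m.
A = π(1.29)² = 5.22792 m².
Resultant F = γ·h_c·A = 7.96572 × 3.29 × 5.22792 = 137.009 kN.
I_c = πr⁴/4 = π × 1.29⁴/4 = 2.17495 m⁴.
Centre of pressure: y_p = y_c + I_c/(y_c·A) = 3.29 + 2.17495/(3.29 × 5.22792) = 3.29 + 0.126452 = 3.41645 m along the plane.

h_p = 3.42 m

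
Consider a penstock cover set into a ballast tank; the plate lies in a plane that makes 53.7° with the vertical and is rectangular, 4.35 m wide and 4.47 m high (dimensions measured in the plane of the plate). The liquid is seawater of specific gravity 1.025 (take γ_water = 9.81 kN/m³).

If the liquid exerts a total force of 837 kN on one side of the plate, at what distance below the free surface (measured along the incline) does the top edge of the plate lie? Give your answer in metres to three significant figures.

γ = 1.025 × 9.81 = 10.05525 kN/m³.
A = 4.35 × 4.47 = 19.4445 m².
From F = γ·h_c·A, the centroid depth is h_c = 837/(10.05525 × 19.4445) = 4.28091 m.
The plate makes 53.7° with the vertical, i.e. θ = 90° − 53.7° = 36.3° to the horizontal. Measuring y along the incline from the free-surface line, vertical depth h = y·sinθ with sinθ = 0.592013.
Along the incline, y_c = h_c/sinθ = 4.28091/0.592013 = 7.23111 m.
The centroid lies 4.47/2 = 2.235 m below the top edge, so the top edge sits at y_top = 7.23111 − 2.235 = 4.99611 m along the incline.

y_top ≈ 5.00 m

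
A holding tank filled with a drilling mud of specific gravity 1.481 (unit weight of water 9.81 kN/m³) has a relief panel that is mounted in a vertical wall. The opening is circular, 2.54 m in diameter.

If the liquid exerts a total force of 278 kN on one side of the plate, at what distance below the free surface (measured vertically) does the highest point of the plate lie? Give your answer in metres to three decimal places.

d_top ≈ 2.506 m

γ = 1.481 × 9.81 = 14.52861 kN/m³.
A = π(1.27)² = 5.06707 m².
From F = γ·h_c·A, the centroid depth is h_c = 278/(14.52861 × 5.06707) = 3.77628 m.
The centroid is at the centre, 1.27 m below the top of the plate, so the highest point sits at h_top = 3.77628 − 1.27 = 2.50628 m below the surface.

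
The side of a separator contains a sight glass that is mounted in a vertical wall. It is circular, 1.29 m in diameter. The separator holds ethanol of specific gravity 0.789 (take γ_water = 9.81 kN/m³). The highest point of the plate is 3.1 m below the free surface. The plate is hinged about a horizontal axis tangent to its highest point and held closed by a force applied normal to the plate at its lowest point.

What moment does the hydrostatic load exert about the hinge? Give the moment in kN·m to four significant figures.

M ≈ 25.49 kN·m

γ = 0.789 × 9.81 = 7.74009 kN/m³.
The centroid is at the centre, 0.645 m below the top of the plate, so the centroid depth is h_c = 3.1 + 0.645 = 3.745 m.
A = π(0.645)² = 1.30698 m².
Resultant F = γ·h_c·A = 7.74009 × 3.745 × 1.30698 = 37.885 kN.
I_c = πr⁴/4 = π × 0.645⁴/4 = 0.135934 m⁴.
Centre of pressure: y_p = y_c + I_c/(y_c·A) = 3.745 + 0.135934/(3.745 × 1.30698) = 3.745 + 0.027772 = 3.77277 m along the plane.
The resultant acts 0.645 + 0.027772 = 0.672772 m (along the plate) below the hinge at the top edge, so the moment about the hinge is M = F × 0.672772 = 37.885 × 0.672772 = 25.488 kN·m.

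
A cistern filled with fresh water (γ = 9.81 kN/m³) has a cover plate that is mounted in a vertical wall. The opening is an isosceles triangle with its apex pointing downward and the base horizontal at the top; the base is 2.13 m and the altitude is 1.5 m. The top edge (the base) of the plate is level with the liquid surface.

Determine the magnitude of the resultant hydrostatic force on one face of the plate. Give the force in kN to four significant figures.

γ = 9.81 kN/m³.
With the apex down, the centroid sits h/3 = 1.5/3 = 0.5 m below the base (the top edge), so the centroid depth is h_c = 0.5 m.
A = ½ × 2.13 × 1.5 = 1.5975 m².
Resultant F = γ·h_c·A = 9.81 × 0.5 × 1.5975 = 7.83574 kN.

F ≈ 7.836 kN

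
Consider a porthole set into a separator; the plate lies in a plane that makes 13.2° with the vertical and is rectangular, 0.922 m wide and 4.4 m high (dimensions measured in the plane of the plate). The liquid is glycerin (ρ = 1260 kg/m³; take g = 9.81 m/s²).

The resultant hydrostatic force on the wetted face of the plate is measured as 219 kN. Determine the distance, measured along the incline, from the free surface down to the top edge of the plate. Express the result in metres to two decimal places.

y_top ≈ 2.29 m

γ = ρg = 1260 × 9.81 / 1000 = 12.3606 kN/m³.
A = 0.922 × 4.4 = 4.0568 m².
From F = γ·h_c·A, the centroid depth is h_c = 219/(12.3606 × 4.0568) = 4.36738 m.
The plate makes 13.2° with the vertical, i.e. θ = 90° − 13.2° = 76.8° to the horizontal. Measuring y along the incline from the free-surface line, vertical depth h = y·sinθ with sinθ = 0.973579.
Along the incline, y_c = h_c/sinθ = 4.36738/0.973579 = 4.4859 m.
The centroid lies 4.4/2 = 2.2 m below the top edge, so the top edge sits at y_top = 4.4859 − 2.2 = 2.2859 m along the incline.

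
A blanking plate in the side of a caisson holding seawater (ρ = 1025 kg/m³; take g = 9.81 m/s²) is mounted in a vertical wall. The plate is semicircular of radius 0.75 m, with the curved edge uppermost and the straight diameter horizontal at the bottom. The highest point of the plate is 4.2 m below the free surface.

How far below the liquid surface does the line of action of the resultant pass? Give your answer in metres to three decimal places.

γ = ρg = 1025 × 9.81 / 1000 = 10.05525 kN/m³.
The centroid lies 4r/(3π) = 0.31831 m above the diameter, so r − 4r/(3π) = 0.75 − 0.31831 = 0.43169 m below the topmost point, so the centroid depth is h_c = 4.2 + 0.43169 = 4.63169 m.
A = πr²/2 = π × 0.75²/2 = 0.883573 m².
Resultant F = γ·h_c·A = 10.05525 × 4.63169 × 0.883573 = 41.1505 kN.
I_c = (π/8 − 8/(9π))·r⁴ = 0.109757 × 0.75⁴ = 0.0347278 m⁴.
Centre of pressure: y_p = y_c + I_c/(y_c·A) = 4.63169 + 0.0347278/(4.63169 × 0.883573) = 4.63169 + 0.00848585 = 4.64018 m along the plane.

h_p = 4.640 m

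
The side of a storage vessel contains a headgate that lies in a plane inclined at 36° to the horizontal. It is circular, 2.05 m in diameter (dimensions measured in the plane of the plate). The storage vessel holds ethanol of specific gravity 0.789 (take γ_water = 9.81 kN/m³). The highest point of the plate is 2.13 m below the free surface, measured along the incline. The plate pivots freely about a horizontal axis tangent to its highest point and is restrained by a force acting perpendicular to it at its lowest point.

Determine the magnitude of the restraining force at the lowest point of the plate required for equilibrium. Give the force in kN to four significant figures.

γ = 0.789 × 9.81 = 7.74009 kN/m³.
Let θ = 36° be the plate's angle to the horizontal; measure y along the incline from where the plane meets the free surface. Vertical depth h = y·sinθ with sinθ = 0.587785.
The centroid is at the centre, 1.025 m below the top of the plate, so y_c = 2.13 + 1.025 = 3.155 m and h_c = 3.155 × 0.587785 = 1.85446 m.
A = π(1.025)² = 3.30064 m².
Resultant F = γ·h_c·A = 7.74009 × 1.85446 × 3.30064 = 47.3764 kN.
I_c = πr⁴/4 = π × 1.025⁴/4 = 0.866933 m⁴.
Centre of pressure: y_p = y_c + I_c/(y_c·A) = 3.155 + 0.866933/(3.155 × 3.30064) = 3.155 + 0.0832507 = 3.23825 m along the plane.
The resultant acts 1.025 + 0.0832507 = 1.10825 m (along the plate) below the hinge at the top edge, so the moment about the hinge is M = F × 1.10825 = 47.3764 × 1.10825 = 52.5049 kN·m.
A normal force at the bottom, 2.05 m from the hinge, must supply this moment: P = 52.5049/2.05 = 25.6121 kN.

P ≈ 25.61 kN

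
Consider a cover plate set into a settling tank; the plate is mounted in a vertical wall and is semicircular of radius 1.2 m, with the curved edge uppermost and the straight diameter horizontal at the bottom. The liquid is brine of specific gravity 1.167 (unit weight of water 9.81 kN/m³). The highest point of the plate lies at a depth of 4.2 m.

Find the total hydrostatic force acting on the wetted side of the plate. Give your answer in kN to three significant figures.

F ≈ 127 kN

γ = 1.167 × 9.81 = 11.44827 kN/m³.
The centroid lies 4r/(3π) = 0.509296 m above the diameter, so r − 4r/(3π) = 1.2 − 0.509296 = 0.690704 m below the topmost point, so the centroid depth is h_c = 4.2 + 0.690704 = 4.8907 m.
A = πr²/2 = π × 1.2²/2 = 2.26195 m².
Resultant F = γ·h_c·A = 11.44827 × 4.8907 × 2.26195 = 126.647 kN.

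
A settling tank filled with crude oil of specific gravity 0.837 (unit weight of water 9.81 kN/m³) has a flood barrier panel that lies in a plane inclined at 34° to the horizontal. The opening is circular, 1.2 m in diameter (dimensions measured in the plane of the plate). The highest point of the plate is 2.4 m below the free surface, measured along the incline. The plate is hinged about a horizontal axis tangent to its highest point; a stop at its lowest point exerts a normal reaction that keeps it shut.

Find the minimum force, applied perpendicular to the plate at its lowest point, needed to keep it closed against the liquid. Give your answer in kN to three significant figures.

γ = 0.837 × 9.81 = 8.21097 kN/m³.
Let θ = 34° be the plate's angle to the horizontal; measure y along the incline from where the plane meets the free surface. Vertical depth h = y·sinθ with sinθ = 0.559193.
The centroid is at the centre, 0.6 m below the top of the plate, so y_c = 2.4 + 0.6 = 3 m and h_c = 3 × 0.559193 = 1.67758 m.
A = π(0.6)² = 1.13097 m².
Resultant F = γ·h_c·A = 8.21097 × 1.67758 × 1.13097 = 15.5786 kN.
I_c = πr⁴/4 = π × 0.6⁴/4 = 0.101788 m⁴.
Centre of pressure: y_p = y_c + I_c/(y_c·A) = 3 + 0.101788/(3 × 1.13097) = 3 + 0.0300002 = 3.03 m along the plane.
The resultant acts 0.6 + 0.0300002 = 0.63 m (along the plate) below the hinge at the top edge, so the moment about the hinge is M = F × 0.63 = 15.5786 × 0.63 = 9.81452 kN·m.
A normal force at the bottom, 1.2 m from the hinge, must supply this moment: P = 9.81452/1.2 = 8.17877 kN.

P ≈ 8.18 kN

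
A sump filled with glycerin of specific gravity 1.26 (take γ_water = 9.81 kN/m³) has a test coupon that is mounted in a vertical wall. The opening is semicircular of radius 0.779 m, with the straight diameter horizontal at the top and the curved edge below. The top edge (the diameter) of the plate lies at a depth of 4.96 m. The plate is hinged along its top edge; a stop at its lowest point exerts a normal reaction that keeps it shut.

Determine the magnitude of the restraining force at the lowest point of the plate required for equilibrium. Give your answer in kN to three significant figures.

γ = 1.26 × 9.81 = 12.3606 kN/m³.
The centroid of a semicircle lies 4r/(3π) = 0.330618 m from the diameter, here below the top edge, so the centroid depth is h_c = 4.96 + 0.330618 = 5.29062 m.
A = πr²/2 = π × 0.779²/2 = 0.953224 m².
Resultant F = γ·h_c·A = 12.3606 × 5.29062 × 0.953224 = 62.3363 kN.
I_c = (π/8 − 8/(9π))·r⁴ = 0.109757 × 0.779⁴ = 0.0404187 m⁴.
Centre of pressure: y_p = y_c + I_c/(y_c·A) = 5.29062 + 0.0404187/(5.29062 × 0.953224) = 5.29062 + 0.00801458 = 5.29863 m along the plane.
The resultant acts 0.330618 + 0.00801458 = 0.338633 m (along the plate) below the hinge at the top edge, so the moment about the hinge is M = F × 0.338633 = 62.3363 × 0.338633 = 21.1091 kN·m.
A normal force at the bottom, 0.779 m from the hinge, must supply this moment: P = 21.1091/0.779 = 27.0977 kN.

P ≈ 27.1 kN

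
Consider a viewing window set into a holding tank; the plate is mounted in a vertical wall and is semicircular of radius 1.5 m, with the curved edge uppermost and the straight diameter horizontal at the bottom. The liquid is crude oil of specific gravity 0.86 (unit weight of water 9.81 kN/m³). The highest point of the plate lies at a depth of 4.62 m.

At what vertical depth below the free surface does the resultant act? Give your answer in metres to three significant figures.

h_p = 5.51 m

γ = 0.86 × 9.81 = 8.4366 kN/m³.
The centroid lies 4r/(3π) = 0.63662 m above the diameter, so r − 4r/(3π) = 1.5 − 0.63662 = 0.86338 m below the topmost point, so the centroid depth is h_c = 4.62 + 0.86338 = 5.48338 m.
A = πr²/2 = π × 1.5²/2 = 3.53429 m².
Resultant F = γ·h_c·A = 8.4366 × 5.48338 × 3.53429 = 163.5 kN.
I_c = (π/8 − 8/(9π))·r⁴ = 0.109757 × 1.5⁴ = 0.555645 m⁴.
Centre of pressure: y_p = y_c + I_c/(y_c·A) = 5.48338 + 0.555645/(5.48338 × 3.53429) = 5.48338 + 0.0286713 = 5.51205 m along the plane.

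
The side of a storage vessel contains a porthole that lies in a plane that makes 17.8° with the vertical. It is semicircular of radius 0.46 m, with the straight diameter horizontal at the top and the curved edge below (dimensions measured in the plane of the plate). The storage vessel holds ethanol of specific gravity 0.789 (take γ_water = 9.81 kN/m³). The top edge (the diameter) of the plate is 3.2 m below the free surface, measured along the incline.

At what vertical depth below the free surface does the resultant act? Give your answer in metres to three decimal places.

γ = 0.789 × 9.81 = 7.74009 kN/m³.
The plate makes 17.8° with the vertical, i.e. θ = 90° − 17.8° = 72.2° to the horizontal. Measuring y along the incline from the free-surface line, vertical depth h = y·sinθ with sinθ = 0.952129.
The centroid of a semicircle lies 4r/(3π) = 0.19523 m from the diameter, here below the top edge, so y_c = 3.2 + 0.19523 = 3.39523 m and h_c = 3.39523 × 0.952129 = 3.2327 m.
A = πr²/2 = π × 0.46²/2 = 0.332381 m².
Resultant F = γ·h_c·A = 7.74009 × 3.2327 × 0.332381 = 8.31663 kN.
I_c = (π/8 − 8/(9π))·r⁴ = 0.109757 × 0.46⁴ = 0.00491432 m⁴.
Centre of pressure: y_p = y_c + I_c/(y_c·A) = 3.39523 + 0.00491432/(3.39523 × 0.332381) = 3.39523 + 0.0043547 = 3.39958 m along the plane.
Vertically, h_p = y_p·sinθ = 3.39958 × 0.952129 = 3.23684 m.

h_p = 3.237 m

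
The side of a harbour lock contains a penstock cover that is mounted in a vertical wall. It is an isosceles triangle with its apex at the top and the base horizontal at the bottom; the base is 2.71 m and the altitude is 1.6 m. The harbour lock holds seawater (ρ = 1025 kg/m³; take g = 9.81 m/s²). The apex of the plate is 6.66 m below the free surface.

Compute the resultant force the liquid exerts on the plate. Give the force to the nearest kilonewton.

F ≈ 168 kN

γ = ρg = 1025 × 9.81 / 1000 = 10.05525 kN/m³.
With the apex up, the centroid sits 2h/3 = 2 × 1.6/3 = 1.06667 m below the apex, so the centroid depth is h_c = 6.66 + 1.06667 = 7.72667 m.
A = ½ × 2.71 × 1.6 = 2.168 m².
Resultant F = γ·h_c·A = 10.05525 × 7.72667 × 2.168 = 168.44 kN.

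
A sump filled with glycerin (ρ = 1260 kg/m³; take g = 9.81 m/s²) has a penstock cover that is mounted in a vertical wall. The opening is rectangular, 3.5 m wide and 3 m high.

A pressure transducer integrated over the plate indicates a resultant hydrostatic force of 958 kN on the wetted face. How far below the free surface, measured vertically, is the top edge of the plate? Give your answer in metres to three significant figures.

d_top ≈ 5.88 m

γ = ρg = 1260 × 9.81 / 1000 = 12.3606 kN/m³.
A = 3.5 × 3 = 10.5 m².
From F = γ·h_c·A, the centroid depth is h_c = 958/(12.3606 × 10.5) = 7.38136 m.
The centroid lies 3/2 = 1.5 m below the top edge, so the top edge sits at h_top = 7.38136 − 1.5 = 5.88136 m below the surface.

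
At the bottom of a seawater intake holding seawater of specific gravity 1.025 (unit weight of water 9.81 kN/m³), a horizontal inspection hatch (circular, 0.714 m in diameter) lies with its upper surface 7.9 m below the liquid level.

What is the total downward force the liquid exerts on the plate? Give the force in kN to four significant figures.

γ = 1.025 × 9.81 = 10.05525 kN/m³.
The plate is horizontal, so pressure is uniform at p = γ·h = 10.05525 × 7.9 = 79.4365 kN/m².
A = π(0.357)² = 0.400393 m².
F = p·A = 79.4365 × 0.400393 = 31.8058 kN.

F ≈ 31.81 kN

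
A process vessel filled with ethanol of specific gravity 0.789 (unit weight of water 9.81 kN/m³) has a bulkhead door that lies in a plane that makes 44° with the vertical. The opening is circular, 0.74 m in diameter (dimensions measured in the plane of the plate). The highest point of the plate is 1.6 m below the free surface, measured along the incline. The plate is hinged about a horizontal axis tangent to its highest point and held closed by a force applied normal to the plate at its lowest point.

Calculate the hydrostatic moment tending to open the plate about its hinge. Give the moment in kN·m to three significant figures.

M ≈ 1.83 kN·m

γ = 0.789 × 9.81 = 7.74009 kN/m³.
The plate makes 44° with the vertical, i.e. θ = 90° − 44° = 46° to the horizontal. Measuring y along the incline from the free-surface line, vertical depth h = y·sinθ with sinθ = 0.719340.
The centroid is at the centre, 0.37 m below the top of the plate, so y_c = 1.6 + 0.37 = 1.97 m and h_c = 1.97 × 0.719340 = 1.4171 m.
A = π(0.37)² = 0.430084 m².
Resultant F = γ·h_c·A = 7.74009 × 1.4171 × 0.430084 = 4.71737 kN.
I_c = πr⁴/4 = π × 0.37⁴/4 = 0.0147196 m⁴.
Centre of pressure: y_p = y_c + I_c/(y_c·A) = 1.97 + 0.0147196/(1.97 × 0.430084) = 1.97 + 0.0173731 = 1.98737 m along the plane.
The resultant acts 0.37 + 0.0173731 = 0.387373 m (along the plate) below the hinge at the top edge, so the moment about the hinge is M = F × 0.387373 = 4.71737 × 0.387373 = 1.82738 kN·m.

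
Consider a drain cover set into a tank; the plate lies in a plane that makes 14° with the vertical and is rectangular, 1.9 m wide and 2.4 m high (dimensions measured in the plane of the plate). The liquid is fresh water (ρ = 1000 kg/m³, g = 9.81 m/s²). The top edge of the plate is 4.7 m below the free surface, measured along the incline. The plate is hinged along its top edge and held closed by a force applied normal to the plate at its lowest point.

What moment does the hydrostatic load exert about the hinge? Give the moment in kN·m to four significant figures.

M ≈ 328.1 kN·m

γ = ρg = 1000 × 9.81 = 9810 N/m³ = 9.81 kN/m³.
The plate makes 14° with the vertical, i.e. θ = 90° − 14° = 76° to the horizontal. Measuring y along the incline from the free-surface line, vertical depth h = y·sinθ with sinθ = 0.970296.
The centroid lies 2.4/2 = 1.2 m below the top edge, so y_c = 4.7 + 1.2 = 5.9 m and h_c = 5.9 × 0.970296 = 5.72475 m.
A = 1.9 × 2.4 = 4.56 m².
Resultant F = γ·h_c·A = 9.81 × 5.72475 × 4.56 = 256.089 kN.
I_c = b·h³/12 = 1.9 × 2.4³/12 = 2.1888 m⁴.
Centre of pressure: y_p = y_c + I_c/(y_c·A) = 5.9 + 2.1888/(5.9 × 4.56) = 5.9 + 0.0813559 = 5.98136 m along the plane.
The resultant acts 1.2 + 0.0813559 = 1.28136 m (along the plate) below the hinge at the top edge, so the moment about the hinge is M = F × 1.28136 = 256.089 × 1.28136 = 328.142 kN·m.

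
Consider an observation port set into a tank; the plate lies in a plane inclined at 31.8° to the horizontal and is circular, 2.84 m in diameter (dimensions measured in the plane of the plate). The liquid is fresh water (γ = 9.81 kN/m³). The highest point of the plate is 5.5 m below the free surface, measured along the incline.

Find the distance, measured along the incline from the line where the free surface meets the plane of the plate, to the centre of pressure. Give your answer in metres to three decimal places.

γ = 9.81 kN/m³.
Let θ = 31.8° be the plate's angle to the horizontal; measure y along the incline from where the plane meets the free surface. Vertical depth h = y·sinθ with sinθ = 0.526956.
The centroid is at the centre, 1.42 m below the top of the plate, so y_c = 5.5 + 1.42 = 6.92 m and h_c = 6.92 × 0.526956 = 3.64654 m.
A = π(1.42)² = 6.33471 m².
Resultant F = γ·h_c·A = 9.81 × 3.64654 × 6.33471 = 226.609 kN.
I_c = πr⁴/4 = π × 1.42⁴/4 = 3.19333 m⁴.
Centre of pressure: y_p = y_c + I_c/(y_c·A) = 6.92 + 3.19333/(6.92 × 6.33471) = 6.92 + 0.0728469 = 6.99285 m along the plane.

y_p = 6.993 m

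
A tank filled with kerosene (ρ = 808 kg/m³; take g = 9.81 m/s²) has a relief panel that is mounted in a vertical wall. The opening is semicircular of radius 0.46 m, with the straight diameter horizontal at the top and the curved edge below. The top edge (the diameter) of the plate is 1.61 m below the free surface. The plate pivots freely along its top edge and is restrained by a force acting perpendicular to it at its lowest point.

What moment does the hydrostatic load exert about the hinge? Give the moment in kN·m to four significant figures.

M ≈ 0.9675 kN·m

γ = ρg = 808 × 9.81 / 1000 = 7.92648 kN/m³.
The centroid of a semicircle lies 4r/(3π) = 0.19523 m from the diameter, here below the top edge, so the centroid depth is h_c = 1.61 + 0.19523 = 1.80523 m.
A = πr²/2 = π × 0.46²/2 = 0.332381 m².
Resultant F = γ·h_c·A = 7.92648 × 1.80523 × 0.332381 = 4.75608 kN.
I_c = (π/8 − 8/(9π))·r⁴ = 0.109757 × 0.46⁴ = 0.00491432 m⁴.
Centre of pressure: y_p = y_c + I_c/(y_c·A) = 1.80523 + 0.00491432/(1.80523 × 0.332381) = 1.80523 + 0.0081902 = 1.81342 m along the plane.
The resultant acts 0.19523 + 0.0081902 = 0.20342 m (along the plate) below the hinge at the top edge, so the moment about the hinge is M = F × 0.20342 = 4.75608 × 0.20342 = 0.967482 kN·m.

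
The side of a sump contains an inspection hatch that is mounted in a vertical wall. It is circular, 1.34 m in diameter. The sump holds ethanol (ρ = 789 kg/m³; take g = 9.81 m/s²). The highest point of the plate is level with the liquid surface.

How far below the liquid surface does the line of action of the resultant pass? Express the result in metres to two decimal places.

h_p = 0.84 m

γ = ρg = 789 × 9.81 / 1000 = 7.74009 kN/m³.
The centroid is at the centre, 0.67 m below the top of the plate, so the centroid depth is h_c = 0.67 m.
A = π(0.67)² = 1.41026 m².
Resultant F = γ·h_c·A = 7.74009 × 0.67 × 1.41026 = 7.31341 kN.
I_c = πr⁴/4 = π × 0.67⁴/4 = 0.158267 m⁴.
Centre of pressure: y_p = y_c + I_c/(y_c·A) = 0.67 + 0.158267/(0.67 × 1.41026) = 0.67 + 0.167501 = 0.837501 m along the plane.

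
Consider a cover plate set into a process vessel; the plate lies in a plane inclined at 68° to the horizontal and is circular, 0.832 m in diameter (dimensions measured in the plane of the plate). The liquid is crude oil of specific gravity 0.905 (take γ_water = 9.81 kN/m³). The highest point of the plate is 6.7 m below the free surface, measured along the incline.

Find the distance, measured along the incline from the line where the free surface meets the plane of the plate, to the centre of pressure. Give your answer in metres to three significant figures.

γ = 0.905 × 9.81 = 8.87805 kN/m³.
Let θ = 68° be the plate's angle to the horizontal; measure y along the incline from where the plane meets the free surface. Vertical depth h = y·sinθ with sinθ = 0.927184.
The centroid is at the centre, 0.416 m below the top of the plate, so y_c = 6.7 + 0.416 = 7.116 m and h_c = 7.116 × 0.927184 = 6.59784 m.
A = π(0.416)² = 0.543671 m².
Resultant F = γ·h_c·A = 8.87805 × 6.59784 × 0.543671 = 31.846 kN.
I_c = πr⁴/4 = π × 0.416⁴/4 = 0.0235214 m⁴.
Centre of pressure: y_p = y_c + I_c/(y_c·A) = 7.116 + 0.0235214/(7.116 × 0.543671) = 7.116 + 0.00607982 = 7.12208 m along the plane.

y_p = 7.12 m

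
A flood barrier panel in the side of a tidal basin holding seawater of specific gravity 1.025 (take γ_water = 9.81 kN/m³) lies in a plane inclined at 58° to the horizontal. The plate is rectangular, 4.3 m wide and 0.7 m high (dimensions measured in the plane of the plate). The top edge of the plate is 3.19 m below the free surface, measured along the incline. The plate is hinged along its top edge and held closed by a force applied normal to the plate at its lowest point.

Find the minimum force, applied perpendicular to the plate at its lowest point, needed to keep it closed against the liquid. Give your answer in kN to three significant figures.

γ = 1.025 × 9.81 = 10.05525 kN/m³.
Let θ = 58° be the plate's angle to the horizontal; measure y along the incline from where the plane meets the free surface. Vertical depth h = y·sinθ with sinθ = 0.848048.
The centroid lies 0.7/2 = 0.35 m below the top edge, so y_c = 3.19 + 0.35 = 3.54 m and h_c = 3.54 × 0.848048 = 3.00209 m.
A = 4.3 × 0.7 = 3.01 m².
Resultant F = γ·h_c·A = 10.05525 × 3.00209 × 3.01 = 90.8622 kN.
I_c = b·h³/12 = 4.3 × 0.7³/12 = 0.122908 m⁴.
Centre of pressure: y_p = y_c + I_c/(y_c·A) = 3.54 + 0.122908/(3.54 × 3.01) = 3.54 + 0.0115348 = 3.55153 m along the plane.
The resultant acts 0.35 + 0.0115348 = 0.361535 m (along the plate) below the hinge at the top edge, so the moment about the hinge is M = F × 0.361535 = 90.8622 × 0.361535 = 32.8499 kN·m.
A normal force at the bottom, 0.7 m from the hinge, must supply this moment: P = 32.8499/0.7 = 46.9284 kN.

P ≈ 46.9 kN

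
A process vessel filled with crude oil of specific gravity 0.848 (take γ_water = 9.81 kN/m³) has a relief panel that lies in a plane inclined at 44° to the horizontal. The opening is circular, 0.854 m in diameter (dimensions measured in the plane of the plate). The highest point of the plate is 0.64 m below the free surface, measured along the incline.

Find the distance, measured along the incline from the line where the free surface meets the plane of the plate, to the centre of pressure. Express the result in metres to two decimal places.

γ = 0.848 × 9.81 = 8.31888 kN/m³.
Let θ = 44° be the plate's angle to the horizontal; measure y along the incline from where the plane meets the free surface. Vertical depth h = y·sinθ with sinθ = 0.694658.
The centroid is at the centre, 0.427 m below the top of the plate, so y_c = 0.64 + 0.427 = 1.067 m and h_c = 1.067 × 0.694658 = 0.7412 m.
A = π(0.427)² = 0.572803 m².
Resultant F = γ·h_c·A = 8.31888 × 0.7412 × 0.572803 = 3.53188 kN.
I_c = πr⁴/4 = π × 0.427⁴/4 = 0.0261097 m⁴.
Centre of pressure: y_p = y_c + I_c/(y_c·A) = 1.067 + 0.0261097/(1.067 × 0.572803) = 1.067 + 0.0427201 = 1.10972 m along the plane.

y_p = 1.11 m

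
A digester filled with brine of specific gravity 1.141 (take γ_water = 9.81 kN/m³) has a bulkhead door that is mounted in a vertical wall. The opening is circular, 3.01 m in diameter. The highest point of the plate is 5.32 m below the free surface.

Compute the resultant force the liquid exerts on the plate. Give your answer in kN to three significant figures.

F ≈ 544 kN

γ = 1.141 × 9.81 = 11.19321 kN/m³.
The centroid is at the centre, 1.505 m below the top of the plate, so the centroid depth is h_c = 5.32 + 1.505 = 6.825 m.
A = π(1.505)² = 7.11579 m².
Resultant F = γ·h_c·A = 11.19321 × 6.825 × 7.11579 = 543.601 kN.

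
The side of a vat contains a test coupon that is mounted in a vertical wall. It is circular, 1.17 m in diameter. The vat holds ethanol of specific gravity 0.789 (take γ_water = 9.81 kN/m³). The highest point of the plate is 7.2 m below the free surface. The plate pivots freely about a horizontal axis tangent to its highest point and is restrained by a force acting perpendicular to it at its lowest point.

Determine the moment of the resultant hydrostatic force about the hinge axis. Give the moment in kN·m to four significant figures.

γ = 0.789 × 9.81 = 7.74009 kN/m³.
The centroid is at the centre, 0.585 m below the top of the plate, so the centroid depth is h_c = 7.2 + 0.585 = 7.785 m.
A = π(0.585)² = 1.07513 m².
Resultant F = γ·h_c·A = 7.74009 × 7.785 × 1.07513 = 64.7837 kN.
I_c = πr⁴/4 = π × 0.585⁴/4 = 0.0919842 m⁴.
Centre of pressure: y_p = y_c + I_c/(y_c·A) = 7.785 + 0.0919842/(7.785 × 1.07513) = 7.785 + 0.0109899 = 7.79599 m along the plane.
The resultant acts 0.585 + 0.0109899 = 0.59599 m (along the plate) below the hinge at the top edge, so the moment about the hinge is M = F × 0.59599 = 64.7837 × 0.59599 = 38.6104 kN·m.

M ≈ 38.61 kN·m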